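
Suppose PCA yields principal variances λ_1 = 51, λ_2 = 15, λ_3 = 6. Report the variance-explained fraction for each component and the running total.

Step 1 — total variance = trace(Sigma) = Σ λ_i = 51 + 15 + 6 = 72.

Step 2 — fraction explained by component i = λ_i / Σ λ:
  PC1: 51/72 = 0.7083
  PC2: 15/72 = 0.2083
  PC3: 6/72 = 0.0833

Step 3 — cumulative fraction after k components = (λ_1 + ... + λ_k) / Σ λ:
  k = 1: 51/72 = 0.7083
  k = 2: (51 + 15)/72 = 66/72 = 0.9167
  k = 3: (51 + 15 + 6)/72 = 72/72 = 1

Summary (fraction, with percent):

explained: PC1 0.7083 (70.83%), PC2 0.2083 (20.83%), PC3 0.0833 (8.33%);  cumulative: 0.7083, 0.9167, 1


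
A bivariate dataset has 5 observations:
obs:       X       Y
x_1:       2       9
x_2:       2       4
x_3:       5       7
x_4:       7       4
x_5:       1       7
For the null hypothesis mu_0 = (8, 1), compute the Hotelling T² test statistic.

Step 1 — sample mean vector:
  mean(X) = (2 + 2 + 5 + 7 + 1) / 5 = 17/5 = 3.4
  mean(Y) = (9 + 4 + 7 + 4 + 7) / 5 = 31/5 = 6.2
  x̄ = (3.4, 6.2),  deviation x̄ - mu_0 = (3.4, 6.2) - (8, 1) = (-4.6, 5.2).

Step 2 — sample covariance matrix, S[i,j] = (1/(n-1)) · Σ_k (x_{k,i} - mean_i) · (x_{k,j} - mean_j), divisor n-1 = 4:
  S[X,X] = ((-1.4)·(-1.4) + (-1.4)·(-1.4) + (1.6)·(1.6) + (3.6)·(3.6) + (-2.4)·(-2.4)) / 4 = 25.2/4 = 6.3
  S[X,Y] = ((-1.4)·(2.8) + (-1.4)·(-2.2) + (1.6)·(0.8) + (3.6)·(-2.2) + (-2.4)·(0.8)) / 4 = -9.4/4 = -2.35
  S[Y,Y] = ((2.8)·(2.8) + (-2.2)·(-2.2) + (0.8)·(0.8) + (-2.2)·(-2.2) + (0.8)·(0.8)) / 4 = 18.8/4 = 4.7
  S = [[6.3, -2.35],
 [-2.35, 4.7]].

Step 3 — invert S. det(S) = 6.3·4.7 - (-2.35)² = 24.0875.
  S^{-1} = (1/det) · [[d, -b], [-b, a]] = [[0.1951, 0.0976],
 [0.0976, 0.2615]].

Step 4 — quadratic form (x̄ - mu_0)^T · S^{-1} · (x̄ - mu_0):
  S^{-1} · (x̄ - mu_0) = (-0.3902, 0.9113),
  (x̄ - mu_0)^T · [...] = (-4.6)·(-0.3902) + (5.2)·(0.9113) = 6.5337.

Step 5 — scale by n: T² = 5 · 6.5337 = 32.6684.

T² ≈ 32.6684


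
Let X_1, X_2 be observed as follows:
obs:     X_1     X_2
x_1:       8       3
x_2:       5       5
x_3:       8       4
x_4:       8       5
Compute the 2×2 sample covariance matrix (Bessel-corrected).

Step 1 — column means:
  mean(X_1) = (8 + 5 + 8 + 8) / 4 = 29/4 = 7.25
  mean(X_2) = (3 + 5 + 4 + 5) / 4 = 17/4 = 4.25

Step 2 — sample covariance S[i,j] = (1/(n-1)) · Σ_k (x_{k,i} - mean_i) · (x_{k,j} - mean_j), with n-1 = 3.
  S[X_1,X_1] = ((0.75)·(0.75) + (-2.25)·(-2.25) + (0.75)·(0.75) + (0.75)·(0.75)) / 3 = 6.75/3 = 2.25
  S[X_1,X_2] = ((0.75)·(-1.25) + (-2.25)·(0.75) + (0.75)·(-0.25) + (0.75)·(0.75)) / 3 = -2.25/3 = -0.75
  S[X_2,X_2] = ((-1.25)·(-1.25) + (0.75)·(0.75) + (-0.25)·(-0.25) + (0.75)·(0.75)) / 3 = 2.75/3 = 0.9167

S is symmetric (S[j,i] = S[i,j]). Assembling:

S = [[2.25, -0.75],
 [-0.75, 0.9167]]


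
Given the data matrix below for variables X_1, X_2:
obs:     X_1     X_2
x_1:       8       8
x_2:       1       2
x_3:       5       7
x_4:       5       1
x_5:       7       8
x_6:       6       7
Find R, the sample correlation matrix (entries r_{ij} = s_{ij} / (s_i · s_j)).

Step 1 — column means:
  mean(X_1) = (8 + 1 + 5 + 5 + 7 + 6) / 6 = 32/6 = 5.3333
  mean(X_2) = (8 + 2 + 7 + 1 + 8 + 7) / 6 = 33/6 = 5.5

Step 2 — sample variances and covariances s[i,j] = (1/(n-1)) · Σ_k (x_{k,i} - mean_i) · (x_{k,j} - mean_j), with n-1 = 5:
  s[X_1,X_1] = ((2.6667)·(2.6667) + (-4.3333)·(-4.3333) + (-0.3333)·(-0.3333) + (-0.3333)·(-0.3333) + (1.6667)·(1.6667) + (0.6667)·(0.6667)) / 5 = 29.3333/5 = 5.8667
  s[X_1,X_2] = ((2.6667)·(2.5) + (-4.3333)·(-3.5) + (-0.3333)·(1.5) + (-0.3333)·(-4.5) + (1.6667)·(2.5) + (0.6667)·(1.5)) / 5 = 28/5 = 5.6
  s[X_2,X_2] = ((2.5)·(2.5) + (-3.5)·(-3.5) + (1.5)·(1.5) + (-4.5)·(-4.5) + (2.5)·(2.5) + (1.5)·(1.5)) / 5 = 49.5/5 = 9.9
  Sample standard deviations s_i = √(s[i,i]):
  s(X_1) = √(5.8667) = 2.4221
  s(X_2) = √(9.9) = 3.1464

Step 3 — r_{ij} = s_{ij} / (s_i · s_j):
  r[X_1,X_1] = 1 (diagonal).
  r[X_1,X_2] = 5.6 / (2.4221 · 3.1464) = 5.6 / 7.621 = 0.7348
  r[X_2,X_2] = 1 (diagonal).

R is symmetric with unit diagonal. Assembling:

R = [[1, 0.7348],
 [0.7348, 1]]


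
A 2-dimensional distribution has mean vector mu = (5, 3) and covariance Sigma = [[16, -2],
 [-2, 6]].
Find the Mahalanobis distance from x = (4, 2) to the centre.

Step 1 — centre the observation: (x - mu) = (-1, -1).

Step 2 — invert Sigma. det(Sigma) = 16·6 - (-2)² = 92.
  Sigma^{-1} = (1/det) · [[d, -b], [-b, a]] = [[0.0652, 0.0217],
 [0.0217, 0.1739]].

Step 3 — form the quadratic (x - mu)^T · Sigma^{-1} · (x - mu):
  Sigma^{-1} · (x - mu) = (-0.087, -0.1957).
  (x - mu)^T · [Sigma^{-1} · (x - mu)] = (-1)·(-0.087) + (-1)·(-0.1957) = 0.2826.

Step 4 — take square root: d = √(0.2826) ≈ 0.5316.

d(x, mu) = √(0.2826) ≈ 0.5316


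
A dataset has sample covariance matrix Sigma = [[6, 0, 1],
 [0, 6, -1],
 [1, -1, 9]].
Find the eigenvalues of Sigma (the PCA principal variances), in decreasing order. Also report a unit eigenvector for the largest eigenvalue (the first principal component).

Step 1 — characteristic polynomial p(λ) = det(λI - Sigma) = λ³ - tr·λ² + c_1·λ - det, where tr = trace, c_1 = sum of the principal 2×2 minors, det = det(Sigma):
  tr = 6 + 6 + 9 = 21,
  c_1 = (6·6 - (0)²) + (6·9 - (1)²) + (6·9 - (-1)²) = 36 + 53 + 53 = 142,
  det = 6·(6·9 - (-1)²) - (0)·((0)·9 - (-1)·(1)) + (1)·((0)·(-1) - 6·(1)) = 6·(53) - (0)·(1) + (1)·(-6) = 312.
  So p(λ) = λ³ - 21λ² + 142λ - 312.
Step 2 — look for an integer root (rational root theorem: any rational root is an integer divisor of 312). Testing λ = 6:
  p(6) = 216 - 756 + 852 - 312 = 0  ✓
  Dividing out (λ - 6): p(λ) = (λ - 6)(λ² - 15λ + 52).
Step 3 — remaining eigenvalues from the quadratic λ² - 15λ + 52 = 0:
  Δ = 15² - 4·52 = 225 - 208 = 17,  λ = (15 ± √17)/2 = (15 ± 4.1231)/2 ≈ 9.5616 or 5.4384.
  Sorted: λ_1 = 9.5616,  λ_2 = 6,  λ_3 = 5.4384  (check: sum = 21 = tr ✓).

Step 4 — unit eigenvector for λ_1 ≈ 9.5616: v spans the null space of (Sigma - λ_1 I), whose rows are
  r_1 = (-3.5616, 0, 1),  r_2 = (0, -3.5616, -1),  r_3 = (1, -1, -0.5616).
  v is orthogonal to every row, so take v ∝ r_1 × r_2 = ((0)·(-1) - (1)·(-3.5616), (1)·(0) - (-3.5616)·(-1), (-3.5616)·(-3.5616) - (0)·(0)) ≈ (3.5616, -3.5616, 12.6847).
  Let u = (3.5616, -3.5616, 12.6847).
  ||u|| = √((3.5616)² + (-3.5616)² + (12.6847)²) = √(186.2699) ≈ 13.6481,  v_1 = u/||u|| ≈ (0.261, -0.261, 0.9294) (||v_1|| = 1).

λ_1 = 9.5616,  λ_2 = 6,  λ_3 = 5.4384;  v_1 ≈ (0.261, -0.261, 0.9294)


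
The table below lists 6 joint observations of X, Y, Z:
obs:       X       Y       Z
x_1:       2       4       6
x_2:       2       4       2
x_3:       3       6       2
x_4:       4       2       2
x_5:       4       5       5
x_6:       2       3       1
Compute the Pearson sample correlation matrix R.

Step 1 — column means:
  mean(X) = (2 + 2 + 3 + 4 + 4 + 2) / 6 = 17/6 = 2.8333
  mean(Y) = (4 + 4 + 6 + 2 + 5 + 3) / 6 = 24/6 = 4
  mean(Z) = (6 + 2 + 2 + 2 + 5 + 1) / 6 = 18/6 = 3

Step 2 — sample variances and covariances s[i,j] = (1/(n-1)) · Σ_k (x_{k,i} - mean_i) · (x_{k,j} - mean_j), with n-1 = 5:
  s[X,X] = ((-0.8333)·(-0.8333) + (-0.8333)·(-0.8333) + (0.1667)·(0.1667) + (1.1667)·(1.1667) + (1.1667)·(1.1667) + (-0.8333)·(-0.8333)) / 5 = 4.8333/5 = 0.9667
  s[X,Y] = ((-0.8333)·(0) + (-0.8333)·(0) + (0.1667)·(2) + (1.1667)·(-2) + (1.1667)·(1) + (-0.8333)·(-1)) / 5 = 0/5 = 0
  s[X,Z] = ((-0.8333)·(3) + (-0.8333)·(-1) + (0.1667)·(-1) + (1.1667)·(-1) + (1.1667)·(2) + (-0.8333)·(-2)) / 5 = 1/5 = 0.2
  s[Y,Y] = ((0)·(0) + (0)·(0) + (2)·(2) + (-2)·(-2) + (1)·(1) + (-1)·(-1)) / 5 = 10/5 = 2
  s[Y,Z] = ((0)·(3) + (0)·(-1) + (2)·(-1) + (-2)·(-1) + (1)·(2) + (-1)·(-2)) / 5 = 4/5 = 0.8
  s[Z,Z] = ((3)·(3) + (-1)·(-1) + (-1)·(-1) + (-1)·(-1) + (2)·(2) + (-2)·(-2)) / 5 = 20/5 = 4
  Sample standard deviations s_i = √(s[i,i]):
  s(X) = √(0.9667) = 0.9832
  s(Y) = √(2) = 1.4142
  s(Z) = √(4) = 2

Step 3 — r_{ij} = s_{ij} / (s_i · s_j):
  r[X,X] = 1 (diagonal).
  r[X,Y] = 0 / (0.9832 · 1.4142) = 0 / 1.3904 = 0
  r[X,Z] = 0.2 / (0.9832 · 2) = 0.2 / 1.9664 = 0.1017
  r[Y,Y] = 1 (diagonal).
  r[Y,Z] = 0.8 / (1.4142 · 2) = 0.8 / 2.8284 = 0.2828
  r[Z,Z] = 1 (diagonal).

R is symmetric with unit diagonal. Assembling:

R = [[1, 0, 0.1017],
 [0, 1, 0.2828],
 [0.1017, 0.2828, 1]]


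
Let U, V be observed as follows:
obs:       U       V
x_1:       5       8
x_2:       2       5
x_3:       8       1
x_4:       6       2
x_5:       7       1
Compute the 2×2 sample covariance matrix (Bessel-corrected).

Step 1 — column means:
  mean(U) = (5 + 2 + 8 + 6 + 7) / 5 = 28/5 = 5.6
  mean(V) = (8 + 5 + 1 + 2 + 1) / 5 = 17/5 = 3.4

Step 2 — sample covariance S[i,j] = (1/(n-1)) · Σ_k (x_{k,i} - mean_i) · (x_{k,j} - mean_j), with n-1 = 4.
  S[U,U] = ((-0.6)·(-0.6) + (-3.6)·(-3.6) + (2.4)·(2.4) + (0.4)·(0.4) + (1.4)·(1.4)) / 4 = 21.2/4 = 5.3
  S[U,V] = ((-0.6)·(4.6) + (-3.6)·(1.6) + (2.4)·(-2.4) + (0.4)·(-1.4) + (1.4)·(-2.4)) / 4 = -18.2/4 = -4.55
  S[V,V] = ((4.6)·(4.6) + (1.6)·(1.6) + (-2.4)·(-2.4) + (-1.4)·(-1.4) + (-2.4)·(-2.4)) / 4 = 37.2/4 = 9.3

S is symmetric (S[j,i] = S[i,j]). Assembling:

S = [[5.3, -4.55],
 [-4.55, 9.3]]


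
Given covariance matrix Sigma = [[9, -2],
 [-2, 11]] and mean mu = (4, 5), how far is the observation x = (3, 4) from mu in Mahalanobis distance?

Step 1 — centre the observation: (x - mu) = (-1, -1).

Step 2 — invert Sigma. det(Sigma) = 9·11 - (-2)² = 95.
  Sigma^{-1} = (1/det) · [[d, -b], [-b, a]] = [[0.1158, 0.0211],
 [0.0211, 0.0947]].

Step 3 — form the quadratic (x - mu)^T · Sigma^{-1} · (x - mu):
  Sigma^{-1} · (x - mu) = (-0.1368, -0.1158).
  (x - mu)^T · [Sigma^{-1} · (x - mu)] = (-1)·(-0.1368) + (-1)·(-0.1158) = 0.2526.

Step 4 — take square root: d = √(0.2526) ≈ 0.5026.

d(x, mu) = √(0.2526) ≈ 0.5026


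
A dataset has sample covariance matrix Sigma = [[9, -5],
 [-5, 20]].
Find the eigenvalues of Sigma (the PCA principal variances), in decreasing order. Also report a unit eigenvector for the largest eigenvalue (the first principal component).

Step 1 — characteristic polynomial of 2×2 Sigma:
  det(Sigma - λI) = λ² - trace · λ + det = 0.
  trace = 9 + 20 = 29, det = 9·20 - (-5)² = 155.
Step 2 — discriminant:
  Δ = trace² - 4·det = 841 - 620 = 221.
Step 3 — eigenvalues:
  λ = (trace ± √Δ)/2 = (29 ± 14.8661)/2,
  λ_1 = 21.933,  λ_2 = 7.067.

Step 4 — unit eigenvector for λ_1: solve (Sigma - λ_1 I)v = 0. First row:
  (9 - 21.933)·v_x + (-5)·v_y = 0, i.e. (-12.933)·v_x + (-5)·v_y = 0,
  so v ∝ (b, λ_1 - a) = (-5, 12.933); multiply by -1 so the first entry is positive: u = (5, -12.933).
  ||u|| = √((5)² + (-12.933)²) = √(192.2634) ≈ 13.8659,
  v_1 = u/||u|| ≈ (0.3606, -0.9327) (||v_1|| = 1).

λ_1 = 21.933,  λ_2 = 7.067;  v_1 ≈ (0.3606, -0.9327)


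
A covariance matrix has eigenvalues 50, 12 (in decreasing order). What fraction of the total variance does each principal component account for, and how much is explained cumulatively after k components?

Step 1 — total variance = trace(Sigma) = Σ λ_i = 50 + 12 = 62.

Step 2 — fraction explained by component i = λ_i / Σ λ:
  PC1: 50/62 = 0.8065
  PC2: 12/62 = 0.1935

Step 3 — cumulative fraction after k components = (λ_1 + ... + λ_k) / Σ λ:
  k = 1: 50/62 = 0.8065
  k = 2: (50 + 12)/62 = 62/62 = 1

Summary (fraction, with percent):

explained: PC1 0.8065 (80.65%), PC2 0.1935 (19.35%);  cumulative: 0.8065, 1


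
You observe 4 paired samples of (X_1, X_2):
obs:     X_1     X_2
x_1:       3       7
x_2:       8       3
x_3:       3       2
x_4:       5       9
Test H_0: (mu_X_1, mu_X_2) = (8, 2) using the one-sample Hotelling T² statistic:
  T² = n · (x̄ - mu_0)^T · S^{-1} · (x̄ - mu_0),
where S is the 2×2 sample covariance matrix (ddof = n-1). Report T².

Step 1 — sample mean vector:
  mean(X_1) = (3 + 8 + 3 + 5) / 4 = 19/4 = 4.75
  mean(X_2) = (7 + 3 + 2 + 9) / 4 = 21/4 = 5.25
  x̄ = (4.75, 5.25),  deviation x̄ - mu_0 = (4.75, 5.25) - (8, 2) = (-3.25, 3.25).

Step 2 — sample covariance matrix, S[i,j] = (1/(n-1)) · Σ_k (x_{k,i} - mean_i) · (x_{k,j} - mean_j), divisor n-1 = 3:
  S[X_1,X_1] = ((-1.75)·(-1.75) + (3.25)·(3.25) + (-1.75)·(-1.75) + (0.25)·(0.25)) / 3 = 16.75/3 = 5.5833
  S[X_1,X_2] = ((-1.75)·(1.75) + (3.25)·(-2.25) + (-1.75)·(-3.25) + (0.25)·(3.75)) / 3 = -3.75/3 = -1.25
  S[X_2,X_2] = ((1.75)·(1.75) + (-2.25)·(-2.25) + (-3.25)·(-3.25) + (3.75)·(3.75)) / 3 = 32.75/3 = 10.9167
  S = [[5.5833, -1.25],
 [-1.25, 10.9167]].

Step 3 — invert S. det(S) = 5.5833·10.9167 - (-1.25)² = 59.3889.
  S^{-1} = (1/det) · [[d, -b], [-b, a]] = [[0.1838, 0.021],
 [0.021, 0.094]].

Step 4 — quadratic form (x̄ - mu_0)^T · S^{-1} · (x̄ - mu_0):
  S^{-1} · (x̄ - mu_0) = (-0.529, 0.2371),
  (x̄ - mu_0)^T · [...] = (-3.25)·(-0.529) + (3.25)·(0.2371) = 2.4899.

Step 5 — scale by n: T² = 4 · 2.4899 = 9.9598.

T² ≈ 9.9598


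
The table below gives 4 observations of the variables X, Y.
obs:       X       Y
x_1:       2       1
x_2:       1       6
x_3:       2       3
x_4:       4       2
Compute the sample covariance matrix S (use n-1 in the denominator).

Step 1 — column means:
  mean(X) = (2 + 1 + 2 + 4) / 4 = 9/4 = 2.25
  mean(Y) = (1 + 6 + 3 + 2) / 4 = 12/4 = 3

Step 2 — sample covariance S[i,j] = (1/(n-1)) · Σ_k (x_{k,i} - mean_i) · (x_{k,j} - mean_j), with n-1 = 3.
  S[X,X] = ((-0.25)·(-0.25) + (-1.25)·(-1.25) + (-0.25)·(-0.25) + (1.75)·(1.75)) / 3 = 4.75/3 = 1.5833
  S[X,Y] = ((-0.25)·(-2) + (-1.25)·(3) + (-0.25)·(0) + (1.75)·(-1)) / 3 = -5/3 = -1.6667
  S[Y,Y] = ((-2)·(-2) + (3)·(3) + (0)·(0) + (-1)·(-1)) / 3 = 14/3 = 4.6667

S is symmetric (S[j,i] = S[i,j]). Assembling:

S = [[1.5833, -1.6667],
 [-1.6667, 4.6667]]


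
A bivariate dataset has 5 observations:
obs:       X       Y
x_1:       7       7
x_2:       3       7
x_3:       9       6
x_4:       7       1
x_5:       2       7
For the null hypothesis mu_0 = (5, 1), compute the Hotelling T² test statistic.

Step 1 — sample mean vector:
  mean(X) = (7 + 3 + 9 + 7 + 2) / 5 = 28/5 = 5.6
  mean(Y) = (7 + 7 + 6 + 1 + 7) / 5 = 28/5 = 5.6
  x̄ = (5.6, 5.6),  deviation x̄ - mu_0 = (5.6, 5.6) - (5, 1) = (0.6, 4.6).

Step 2 — sample covariance matrix, S[i,j] = (1/(n-1)) · Σ_k (x_{k,i} - mean_i) · (x_{k,j} - mean_j), divisor n-1 = 4:
  S[X,X] = ((1.4)·(1.4) + (-2.6)·(-2.6) + (3.4)·(3.4) + (1.4)·(1.4) + (-3.6)·(-3.6)) / 4 = 35.2/4 = 8.8
  S[X,Y] = ((1.4)·(1.4) + (-2.6)·(1.4) + (3.4)·(0.4) + (1.4)·(-4.6) + (-3.6)·(1.4)) / 4 = -11.8/4 = -2.95
  S[Y,Y] = ((1.4)·(1.4) + (1.4)·(1.4) + (0.4)·(0.4) + (-4.6)·(-4.6) + (1.4)·(1.4)) / 4 = 27.2/4 = 6.8
  S = [[8.8, -2.95],
 [-2.95, 6.8]].

Step 3 — invert S. det(S) = 8.8·6.8 - (-2.95)² = 51.1375.
  S^{-1} = (1/det) · [[d, -b], [-b, a]] = [[0.133, 0.0577],
 [0.0577, 0.1721]].

Step 4 — quadratic form (x̄ - mu_0)^T · S^{-1} · (x̄ - mu_0):
  S^{-1} · (x̄ - mu_0) = (0.3451, 0.8262),
  (x̄ - mu_0)^T · [...] = (0.6)·(0.3451) + (4.6)·(0.8262) = 4.0076.

Step 5 — scale by n: T² = 5 · 4.0076 = 20.0381.

T² ≈ 20.0381


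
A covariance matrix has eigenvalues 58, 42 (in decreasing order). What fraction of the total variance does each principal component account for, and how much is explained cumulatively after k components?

Step 1 — total variance = trace(Sigma) = Σ λ_i = 58 + 42 = 100.

Step 2 — fraction explained by component i = λ_i / Σ λ:
  PC1: 58/100 = 0.58
  PC2: 42/100 = 0.42

Step 3 — cumulative fraction after k components = (λ_1 + ... + λ_k) / Σ λ:
  k = 1: 58/100 = 0.58
  k = 2: (58 + 42)/100 = 100/100 = 1

Summary (fraction, with percent):

explained: PC1 0.58 (58%), PC2 0.42 (42%);  cumulative: 0.58, 1


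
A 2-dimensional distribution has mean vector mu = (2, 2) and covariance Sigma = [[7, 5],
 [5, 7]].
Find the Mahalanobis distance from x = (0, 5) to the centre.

Step 1 — centre the observation: (x - mu) = (-2, 3).

Step 2 — invert Sigma. det(Sigma) = 7·7 - (5)² = 24.
  Sigma^{-1} = (1/det) · [[d, -b], [-b, a]] = [[0.2917, -0.2083],
 [-0.2083, 0.2917]].

Step 3 — form the quadratic (x - mu)^T · Sigma^{-1} · (x - mu):
  Sigma^{-1} · (x - mu) = (-1.2083, 1.2917).
  (x - mu)^T · [Sigma^{-1} · (x - mu)] = (-2)·(-1.2083) + (3)·(1.2917) = 6.2917.

Step 4 — take square root: d = √(6.2917) ≈ 2.5083.

d(x, mu) = √(6.2917) ≈ 2.5083


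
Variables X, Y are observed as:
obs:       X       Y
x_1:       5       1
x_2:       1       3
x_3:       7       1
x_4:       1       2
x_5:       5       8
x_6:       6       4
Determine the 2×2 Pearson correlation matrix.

Step 1 — column means:
  mean(X) = (5 + 1 + 7 + 1 + 5 + 6) / 6 = 25/6 = 4.1667
  mean(Y) = (1 + 3 + 1 + 2 + 8 + 4) / 6 = 19/6 = 3.1667

Step 2 — sample variances and covariances s[i,j] = (1/(n-1)) · Σ_k (x_{k,i} - mean_i) · (x_{k,j} - mean_j), with n-1 = 5:
  s[X,X] = ((0.8333)·(0.8333) + (-3.1667)·(-3.1667) + (2.8333)·(2.8333) + (-3.1667)·(-3.1667) + (0.8333)·(0.8333) + (1.8333)·(1.8333)) / 5 = 32.8333/5 = 6.5667
  s[X,Y] = ((0.8333)·(-2.1667) + (-3.1667)·(-0.1667) + (2.8333)·(-2.1667) + (-3.1667)·(-1.1667) + (0.8333)·(4.8333) + (1.8333)·(0.8333)) / 5 = 1.8333/5 = 0.3667
  s[Y,Y] = ((-2.1667)·(-2.1667) + (-0.1667)·(-0.1667) + (-2.1667)·(-2.1667) + (-1.1667)·(-1.1667) + (4.8333)·(4.8333) + (0.8333)·(0.8333)) / 5 = 34.8333/5 = 6.9667
  Sample standard deviations s_i = √(s[i,i]):
  s(X) = √(6.5667) = 2.5626
  s(Y) = √(6.9667) = 2.6394

Step 3 — r_{ij} = s_{ij} / (s_i · s_j):
  r[X,X] = 1 (diagonal).
  r[X,Y] = 0.3667 / (2.5626 · 2.6394) = 0.3667 / 6.7637 = 0.0542
  r[Y,Y] = 1 (diagonal).

R is symmetric with unit diagonal. Assembling:

R = [[1, 0.0542],
 [0.0542, 1]]


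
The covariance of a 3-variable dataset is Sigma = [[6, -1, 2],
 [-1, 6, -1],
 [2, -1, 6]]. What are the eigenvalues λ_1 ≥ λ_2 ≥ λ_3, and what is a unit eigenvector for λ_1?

Step 1 — characteristic polynomial p(λ) = det(λI - Sigma) = λ³ - tr·λ² + c_1·λ - det, where tr = trace, c_1 = sum of the principal 2×2 minors, det = det(Sigma):
  tr = 6 + 6 + 6 = 18,
  c_1 = (6·6 - (-1)²) + (6·6 - (2)²) + (6·6 - (-1)²) = 35 + 32 + 35 = 102,
  det = 6·(6·6 - (-1)²) - (-1)·((-1)·6 - (-1)·(2)) + (2)·((-1)·(-1) - 6·(2)) = 6·(35) - (-1)·(-4) + (2)·(-11) = 184.
  So p(λ) = λ³ - 18λ² + 102λ - 184.
Step 2 — look for an integer root (rational root theorem: any rational root is an integer divisor of 184). Testing λ = 4:
  p(4) = 64 - 288 + 408 - 184 = 0  ✓
  Dividing out (λ - 4): p(λ) = (λ - 4)(λ² - 14λ + 46).
Step 3 — remaining eigenvalues from the quadratic λ² - 14λ + 46 = 0:
  Δ = 14² - 4·46 = 196 - 184 = 12,  λ = (14 ± √12)/2 = (14 ± 3.4641)/2 ≈ 8.7321 or 5.2679.
  Sorted: λ_1 = 8.7321,  λ_2 = 5.2679,  λ_3 = 4  (check: sum = 18 = tr ✓).

Step 4 — unit eigenvector for λ_1 ≈ 8.7321: v spans the null space of (Sigma - λ_1 I), whose rows are
  r_1 = (-2.7321, -1, 2),  r_2 = (-1, -2.7321, -1),  r_3 = (2, -1, -2.7321).
  v is orthogonal to every row, so take v ∝ r_1 × r_2 = ((-1)·(-1) - (2)·(-2.7321), (2)·(-1) - (-2.7321)·(-1), (-2.7321)·(-2.7321) - (-1)·(-1)) ≈ (6.4641, -4.7321, 6.4641).
  Let u = (6.4641, -4.7321, 6.4641).
  ||u|| = √((6.4641)² + (-4.7321)² + (6.4641)²) = √(105.9615) ≈ 10.2938,  v_1 = u/||u|| ≈ (0.628, -0.4597, 0.628) (||v_1|| = 1).

λ_1 = 8.7321,  λ_2 = 5.2679,  λ_3 = 4;  v_1 ≈ (0.628, -0.4597, 0.628)


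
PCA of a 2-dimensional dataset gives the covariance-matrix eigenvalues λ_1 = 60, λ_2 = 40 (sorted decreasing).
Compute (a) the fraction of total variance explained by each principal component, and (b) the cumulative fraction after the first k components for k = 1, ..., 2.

Step 1 — total variance = trace(Sigma) = Σ λ_i = 60 + 40 = 100.

Step 2 — fraction explained by component i = λ_i / Σ λ:
  PC1: 60/100 = 0.6
  PC2: 40/100 = 0.4

Step 3 — cumulative fraction after k components = (λ_1 + ... + λ_k) / Σ λ:
  k = 1: 60/100 = 0.6
  k = 2: (60 + 40)/100 = 100/100 = 1

Summary (fraction, with percent):

explained: PC1 0.6 (60%), PC2 0.4 (40%);  cumulative: 0.6, 1


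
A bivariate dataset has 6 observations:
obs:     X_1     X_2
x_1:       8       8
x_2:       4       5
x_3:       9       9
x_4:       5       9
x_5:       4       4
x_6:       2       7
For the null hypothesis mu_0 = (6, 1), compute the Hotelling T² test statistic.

Step 1 — sample mean vector:
  mean(X_1) = (8 + 4 + 9 + 5 + 4 + 2) / 6 = 32/6 = 5.3333
  mean(X_2) = (8 + 5 + 9 + 9 + 4 + 7) / 6 = 42/6 = 7
  x̄ = (5.3333, 7),  deviation x̄ - mu_0 = (5.3333, 7) - (6, 1) = (-0.6667, 6).

Step 2 — sample covariance matrix, S[i,j] = (1/(n-1)) · Σ_k (x_{k,i} - mean_i) · (x_{k,j} - mean_j), divisor n-1 = 5:
  S[X_1,X_1] = ((2.6667)·(2.6667) + (-1.3333)·(-1.3333) + (3.6667)·(3.6667) + (-0.3333)·(-0.3333) + (-1.3333)·(-1.3333) + (-3.3333)·(-3.3333)) / 5 = 35.3333/5 = 7.0667
  S[X_1,X_2] = ((2.6667)·(1) + (-1.3333)·(-2) + (3.6667)·(2) + (-0.3333)·(2) + (-1.3333)·(-3) + (-3.3333)·(0)) / 5 = 16/5 = 3.2
  S[X_2,X_2] = ((1)·(1) + (-2)·(-2) + (2)·(2) + (2)·(2) + (-3)·(-3) + (0)·(0)) / 5 = 22/5 = 4.4
  S = [[7.0667, 3.2],
 [3.2, 4.4]].

Step 3 — invert S. det(S) = 7.0667·4.4 - (3.2)² = 20.8533.
  S^{-1} = (1/det) · [[d, -b], [-b, a]] = [[0.211, -0.1535],
 [-0.1535, 0.3389]].

Step 4 — quadratic form (x̄ - mu_0)^T · S^{-1} · (x̄ - mu_0):
  S^{-1} · (x̄ - mu_0) = (-1.0614, 2.1355),
  (x̄ - mu_0)^T · [...] = (-0.6667)·(-1.0614) + (6)·(2.1355) = 13.5209.

Step 5 — scale by n: T² = 6 · 13.5209 = 81.1253.

T² ≈ 81.1253


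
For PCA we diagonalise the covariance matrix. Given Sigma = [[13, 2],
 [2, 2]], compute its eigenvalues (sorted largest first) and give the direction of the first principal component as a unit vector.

Step 1 — characteristic polynomial of 2×2 Sigma:
  det(Sigma - λI) = λ² - trace · λ + det = 0.
  trace = 13 + 2 = 15, det = 13·2 - (2)² = 22.
Step 2 — discriminant:
  Δ = trace² - 4·det = 225 - 88 = 137.
Step 3 — eigenvalues:
  λ = (trace ± √Δ)/2 = (15 ± 11.7047)/2,
  λ_1 = 13.3523,  λ_2 = 1.6477.

Step 4 — unit eigenvector for λ_1: solve (Sigma - λ_1 I)v = 0. First row:
  (13 - 13.3523)·v_x + (2)·v_y = 0, i.e. (-0.3523)·v_x + (2)·v_y = 0,
  so v ∝ (b, λ_1 - a) = (2, 0.3523) = u.
  ||u|| = √((2)² + (0.3523)²) = √(4.1242) ≈ 2.0308,
  v_1 = u/||u|| ≈ (0.9848, 0.1735) (||v_1|| = 1).

λ_1 = 13.3523,  λ_2 = 1.6477;  v_1 ≈ (0.9848, 0.1735)


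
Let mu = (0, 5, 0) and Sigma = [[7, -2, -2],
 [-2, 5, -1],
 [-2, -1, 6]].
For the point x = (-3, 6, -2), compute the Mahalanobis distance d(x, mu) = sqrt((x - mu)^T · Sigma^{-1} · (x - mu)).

Step 1 — centre the observation: (x - mu) = (-3, 1, -2).

Step 2 — invert Sigma (cofactor / det for 3×3, or solve directly):
  Sigma^{-1} = [[0.1921, 0.0927, 0.0795],
 [0.0927, 0.2517, 0.0728],
 [0.0795, 0.0728, 0.2053]].

Step 3 — form the quadratic (x - mu)^T · Sigma^{-1} · (x - mu):
  Sigma^{-1} · (x - mu) = (-0.6424, -0.1722, -0.5762).
  (x - mu)^T · [Sigma^{-1} · (x - mu)] = (-3)·(-0.6424) + (1)·(-0.1722) + (-2)·(-0.5762) = 2.9073.

Step 4 — take square root: d = √(2.9073) ≈ 1.7051.

d(x, mu) = √(2.9073) ≈ 1.7051


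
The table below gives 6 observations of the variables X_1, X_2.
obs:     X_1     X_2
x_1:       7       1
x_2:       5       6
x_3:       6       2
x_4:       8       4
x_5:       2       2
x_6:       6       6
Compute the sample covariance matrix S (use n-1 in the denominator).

Step 1 — column means:
  mean(X_1) = (7 + 5 + 6 + 8 + 2 + 6) / 6 = 34/6 = 5.6667
  mean(X_2) = (1 + 6 + 2 + 4 + 2 + 6) / 6 = 21/6 = 3.5

Step 2 — sample covariance S[i,j] = (1/(n-1)) · Σ_k (x_{k,i} - mean_i) · (x_{k,j} - mean_j), with n-1 = 5.
  S[X_1,X_1] = ((1.3333)·(1.3333) + (-0.6667)·(-0.6667) + (0.3333)·(0.3333) + (2.3333)·(2.3333) + (-3.6667)·(-3.6667) + (0.3333)·(0.3333)) / 5 = 21.3333/5 = 4.2667
  S[X_1,X_2] = ((1.3333)·(-2.5) + (-0.6667)·(2.5) + (0.3333)·(-1.5) + (2.3333)·(0.5) + (-3.6667)·(-1.5) + (0.3333)·(2.5)) / 5 = 2/5 = 0.4
  S[X_2,X_2] = ((-2.5)·(-2.5) + (2.5)·(2.5) + (-1.5)·(-1.5) + (0.5)·(0.5) + (-1.5)·(-1.5) + (2.5)·(2.5)) / 5 = 23.5/5 = 4.7

S is symmetric (S[j,i] = S[i,j]). Assembling:

S = [[4.2667, 0.4],
 [0.4, 4.7]]


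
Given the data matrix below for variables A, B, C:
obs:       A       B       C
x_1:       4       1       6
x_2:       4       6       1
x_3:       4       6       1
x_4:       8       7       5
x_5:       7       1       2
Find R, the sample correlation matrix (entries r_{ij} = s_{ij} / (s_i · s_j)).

Step 1 — column means:
  mean(A) = (4 + 4 + 4 + 8 + 7) / 5 = 27/5 = 5.4
  mean(B) = (1 + 6 + 6 + 7 + 1) / 5 = 21/5 = 4.2
  mean(C) = (6 + 1 + 1 + 5 + 2) / 5 = 15/5 = 3

Step 2 — sample variances and covariances s[i,j] = (1/(n-1)) · Σ_k (x_{k,i} - mean_i) · (x_{k,j} - mean_j), with n-1 = 4:
  s[A,A] = ((-1.4)·(-1.4) + (-1.4)·(-1.4) + (-1.4)·(-1.4) + (2.6)·(2.6) + (1.6)·(1.6)) / 4 = 15.2/4 = 3.8
  s[A,B] = ((-1.4)·(-3.2) + (-1.4)·(1.8) + (-1.4)·(1.8) + (2.6)·(2.8) + (1.6)·(-3.2)) / 4 = 1.6/4 = 0.4
  s[A,C] = ((-1.4)·(3) + (-1.4)·(-2) + (-1.4)·(-2) + (2.6)·(2) + (1.6)·(-1)) / 4 = 5/4 = 1.25
  s[B,B] = ((-3.2)·(-3.2) + (1.8)·(1.8) + (1.8)·(1.8) + (2.8)·(2.8) + (-3.2)·(-3.2)) / 4 = 34.8/4 = 8.7
  s[B,C] = ((-3.2)·(3) + (1.8)·(-2) + (1.8)·(-2) + (2.8)·(2) + (-3.2)·(-1)) / 4 = -8/4 = -2
  s[C,C] = ((3)·(3) + (-2)·(-2) + (-2)·(-2) + (2)·(2) + (-1)·(-1)) / 4 = 22/4 = 5.5
  Sample standard deviations s_i = √(s[i,i]):
  s(A) = √(3.8) = 1.9494
  s(B) = √(8.7) = 2.9496
  s(C) = √(5.5) = 2.3452

Step 3 — r_{ij} = s_{ij} / (s_i · s_j):
  r[A,A] = 1 (diagonal).
  r[A,B] = 0.4 / (1.9494 · 2.9496) = 0.4 / 5.7498 = 0.0696
  r[A,C] = 1.25 / (1.9494 · 2.3452) = 1.25 / 4.5717 = 0.2734
  r[B,B] = 1 (diagonal).
  r[B,C] = -2 / (2.9496 · 2.3452) = -2 / 6.9174 = -0.2891
  r[C,C] = 1 (diagonal).

R is symmetric with unit diagonal. Assembling:

R = [[1, 0.0696, 0.2734],
 [0.0696, 1, -0.2891],
 [0.2734, -0.2891, 1]]


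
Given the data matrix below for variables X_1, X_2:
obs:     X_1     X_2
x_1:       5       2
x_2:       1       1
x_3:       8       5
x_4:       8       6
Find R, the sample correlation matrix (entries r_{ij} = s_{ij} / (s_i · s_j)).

Step 1 — column means:
  mean(X_1) = (5 + 1 + 8 + 8) / 4 = 22/4 = 5.5
  mean(X_2) = (2 + 1 + 5 + 6) / 4 = 14/4 = 3.5

Step 2 — sample variances and covariances s[i,j] = (1/(n-1)) · Σ_k (x_{k,i} - mean_i) · (x_{k,j} - mean_j), with n-1 = 3:
  s[X_1,X_1] = ((-0.5)·(-0.5) + (-4.5)·(-4.5) + (2.5)·(2.5) + (2.5)·(2.5)) / 3 = 33/3 = 11
  s[X_1,X_2] = ((-0.5)·(-1.5) + (-4.5)·(-2.5) + (2.5)·(1.5) + (2.5)·(2.5)) / 3 = 22/3 = 7.3333
  s[X_2,X_2] = ((-1.5)·(-1.5) + (-2.5)·(-2.5) + (1.5)·(1.5) + (2.5)·(2.5)) / 3 = 17/3 = 5.6667
  Sample standard deviations s_i = √(s[i,i]):
  s(X_1) = √(11) = 3.3166
  s(X_2) = √(5.6667) = 2.3805

Step 3 — r_{ij} = s_{ij} / (s_i · s_j):
  r[X_1,X_1] = 1 (diagonal).
  r[X_1,X_2] = 7.3333 / (3.3166 · 2.3805) = 7.3333 / 7.8951 = 0.9288
  r[X_2,X_2] = 1 (diagonal).

R is symmetric with unit diagonal. Assembling:

R = [[1, 0.9288],
 [0.9288, 1]]


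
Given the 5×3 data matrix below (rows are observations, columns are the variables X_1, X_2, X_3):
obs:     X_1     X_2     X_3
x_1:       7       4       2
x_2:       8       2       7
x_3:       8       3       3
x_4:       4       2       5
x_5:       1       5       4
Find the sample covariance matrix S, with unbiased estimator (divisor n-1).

Step 1 — column means:
  mean(X_1) = (7 + 8 + 8 + 4 + 1) / 5 = 28/5 = 5.6
  mean(X_2) = (4 + 2 + 3 + 2 + 5) / 5 = 16/5 = 3.2
  mean(X_3) = (2 + 7 + 3 + 5 + 4) / 5 = 21/5 = 4.2

Step 2 — sample covariance S[i,j] = (1/(n-1)) · Σ_k (x_{k,i} - mean_i) · (x_{k,j} - mean_j), with n-1 = 4.
  S[X_1,X_1] = ((1.4)·(1.4) + (2.4)·(2.4) + (2.4)·(2.4) + (-1.6)·(-1.6) + (-4.6)·(-4.6)) / 4 = 37.2/4 = 9.3
  S[X_1,X_2] = ((1.4)·(0.8) + (2.4)·(-1.2) + (2.4)·(-0.2) + (-1.6)·(-1.2) + (-4.6)·(1.8)) / 4 = -8.6/4 = -2.15
  S[X_1,X_3] = ((1.4)·(-2.2) + (2.4)·(2.8) + (2.4)·(-1.2) + (-1.6)·(0.8) + (-4.6)·(-0.2)) / 4 = 0.4/4 = 0.1
  S[X_2,X_2] = ((0.8)·(0.8) + (-1.2)·(-1.2) + (-0.2)·(-0.2) + (-1.2)·(-1.2) + (1.8)·(1.8)) / 4 = 6.8/4 = 1.7
  S[X_2,X_3] = ((0.8)·(-2.2) + (-1.2)·(2.8) + (-0.2)·(-1.2) + (-1.2)·(0.8) + (1.8)·(-0.2)) / 4 = -6.2/4 = -1.55
  S[X_3,X_3] = ((-2.2)·(-2.2) + (2.8)·(2.8) + (-1.2)·(-1.2) + (0.8)·(0.8) + (-0.2)·(-0.2)) / 4 = 14.8/4 = 3.7

S is symmetric (S[j,i] = S[i,j]). Assembling:

S = [[9.3, -2.15, 0.1],
 [-2.15, 1.7, -1.55],
 [0.1, -1.55, 3.7]]


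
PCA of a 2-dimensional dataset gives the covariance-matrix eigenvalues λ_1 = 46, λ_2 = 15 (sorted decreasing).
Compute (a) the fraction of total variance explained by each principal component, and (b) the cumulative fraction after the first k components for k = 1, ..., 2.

Step 1 — total variance = trace(Sigma) = Σ λ_i = 46 + 15 = 61.

Step 2 — fraction explained by component i = λ_i / Σ λ:
  PC1: 46/61 = 0.7541
  PC2: 15/61 = 0.2459

Step 3 — cumulative fraction after k components = (λ_1 + ... + λ_k) / Σ λ:
  k = 1: 46/61 = 0.7541
  k = 2: (46 + 15)/61 = 61/61 = 1

Summary (fraction, with percent):

explained: PC1 0.7541 (75.41%), PC2 0.2459 (24.59%);  cumulative: 0.7541, 1


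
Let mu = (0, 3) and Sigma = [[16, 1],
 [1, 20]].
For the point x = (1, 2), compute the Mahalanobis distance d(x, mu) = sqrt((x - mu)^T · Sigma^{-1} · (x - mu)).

Step 1 — centre the observation: (x - mu) = (1, -1).

Step 2 — invert Sigma. det(Sigma) = 16·20 - (1)² = 319.
  Sigma^{-1} = (1/det) · [[d, -b], [-b, a]] = [[0.0627, -0.0031],
 [-0.0031, 0.0502]].

Step 3 — form the quadratic (x - mu)^T · Sigma^{-1} · (x - mu):
  Sigma^{-1} · (x - mu) = (0.0658, -0.0533).
  (x - mu)^T · [Sigma^{-1} · (x - mu)] = (1)·(0.0658) + (-1)·(-0.0533) = 0.1191.

Step 4 — take square root: d = √(0.1191) ≈ 0.3451.

d(x, mu) = √(0.1191) ≈ 0.3451


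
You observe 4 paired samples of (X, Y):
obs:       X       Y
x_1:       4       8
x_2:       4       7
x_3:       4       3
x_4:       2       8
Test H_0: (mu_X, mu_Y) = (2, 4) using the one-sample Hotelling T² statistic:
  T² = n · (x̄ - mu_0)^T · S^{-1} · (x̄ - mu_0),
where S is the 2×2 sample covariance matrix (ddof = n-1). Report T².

Step 1 — sample mean vector:
  mean(X) = (4 + 4 + 4 + 2) / 4 = 14/4 = 3.5
  mean(Y) = (8 + 7 + 3 + 8) / 4 = 26/4 = 6.5
  x̄ = (3.5, 6.5),  deviation x̄ - mu_0 = (3.5, 6.5) - (2, 4) = (1.5, 2.5).

Step 2 — sample covariance matrix, S[i,j] = (1/(n-1)) · Σ_k (x_{k,i} - mean_i) · (x_{k,j} - mean_j), divisor n-1 = 3:
  S[X,X] = ((0.5)·(0.5) + (0.5)·(0.5) + (0.5)·(0.5) + (-1.5)·(-1.5)) / 3 = 3/3 = 1
  S[X,Y] = ((0.5)·(1.5) + (0.5)·(0.5) + (0.5)·(-3.5) + (-1.5)·(1.5)) / 3 = -3/3 = -1
  S[Y,Y] = ((1.5)·(1.5) + (0.5)·(0.5) + (-3.5)·(-3.5) + (1.5)·(1.5)) / 3 = 17/3 = 5.6667
  S = [[1, -1],
 [-1, 5.6667]].

Step 3 — invert S. det(S) = 1·5.6667 - (-1)² = 4.6667.
  S^{-1} = (1/det) · [[d, -b], [-b, a]] = [[1.2143, 0.2143],
 [0.2143, 0.2143]].

Step 4 — quadratic form (x̄ - mu_0)^T · S^{-1} · (x̄ - mu_0):
  S^{-1} · (x̄ - mu_0) = (2.3571, 0.8571),
  (x̄ - mu_0)^T · [...] = (1.5)·(2.3571) + (2.5)·(0.8571) = 5.6786.

Step 5 — scale by n: T² = 4 · 5.6786 = 22.7143.

T² ≈ 22.7143


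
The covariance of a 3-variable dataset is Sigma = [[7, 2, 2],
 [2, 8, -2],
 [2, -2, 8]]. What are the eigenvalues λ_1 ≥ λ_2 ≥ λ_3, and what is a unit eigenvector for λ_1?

Step 1 — characteristic polynomial p(λ) = det(λI - Sigma) = λ³ - tr·λ² + c_1·λ - det, where tr = trace, c_1 = sum of the principal 2×2 minors, det = det(Sigma):
  tr = 7 + 8 + 8 = 23,
  c_1 = (7·8 - (2)²) + (7·8 - (2)²) + (8·8 - (-2)²) = 52 + 52 + 60 = 164,
  det = 7·(8·8 - (-2)²) - (2)·((2)·8 - (-2)·(2)) + (2)·((2)·(-2) - 8·(2)) = 7·(60) - (2)·(20) + (2)·(-20) = 340.
  So p(λ) = λ³ - 23λ² + 164λ - 340.
Step 2 — look for an integer root (rational root theorem: any rational root is an integer divisor of 340). Testing λ = 10:
  p(10) = 1000 - 2300 + 1640 - 340 = 0  ✓
  Dividing out (λ - 10): p(λ) = (λ - 10)(λ² - 13λ + 34).
Step 3 — remaining eigenvalues from the quadratic λ² - 13λ + 34 = 0:
  Δ = 13² - 4·34 = 169 - 136 = 33,  λ = (13 ± √33)/2 = (13 ± 5.7446)/2 ≈ 9.3723 or 3.6277.
  Sorted: λ_1 = 10,  λ_2 = 9.3723,  λ_3 = 3.6277  (check: sum = 23 = tr ✓).

Step 4 — unit eigenvector for λ_1 = 10: v spans the null space of (Sigma - λ_1 I), whose rows are
  r_1 = (-3, 2, 2),  r_2 = (2, -2, -2),  r_3 = (2, -2, -2).
  v is orthogonal to every row, so take v ∝ r_1 × r_2 = ((2)·(-2) - (2)·(-2), (2)·(2) - (-3)·(-2), (-3)·(-2) - (2)·(2)) = (0, -2, 2).
  Rescale (divide by 2; multiply by -1 so the first nonzero entry is positive): u = (0, 1, -1).
  ||u|| = √((0)² + (1)² + (-1)²) = √(2) ≈ 1.4142,  v_1 = u/||u|| ≈ (0, 0.7071, -0.7071) (||v_1|| = 1).

λ_1 = 10,  λ_2 = 9.3723,  λ_3 = 3.6277;  v_1 ≈ (0, 0.7071, -0.7071)


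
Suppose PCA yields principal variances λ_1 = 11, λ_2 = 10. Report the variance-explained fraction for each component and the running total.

Step 1 — total variance = trace(Sigma) = Σ λ_i = 11 + 10 = 21.

Step 2 — fraction explained by component i = λ_i / Σ λ:
  PC1: 11/21 = 0.5238
  PC2: 10/21 = 0.4762

Step 3 — cumulative fraction after k components = (λ_1 + ... + λ_k) / Σ λ:
  k = 1: 11/21 = 0.5238
  k = 2: (11 + 10)/21 = 21/21 = 1

Summary (fraction, with percent):

explained: PC1 0.5238 (52.38%), PC2 0.4762 (47.62%);  cumulative: 0.5238, 1


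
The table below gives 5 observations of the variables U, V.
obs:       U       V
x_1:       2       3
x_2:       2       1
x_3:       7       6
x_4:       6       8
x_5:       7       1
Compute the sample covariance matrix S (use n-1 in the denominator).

Step 1 — column means:
  mean(U) = (2 + 2 + 7 + 6 + 7) / 5 = 24/5 = 4.8
  mean(V) = (3 + 1 + 6 + 8 + 1) / 5 = 19/5 = 3.8

Step 2 — sample covariance S[i,j] = (1/(n-1)) · Σ_k (x_{k,i} - mean_i) · (x_{k,j} - mean_j), with n-1 = 4.
  S[U,U] = ((-2.8)·(-2.8) + (-2.8)·(-2.8) + (2.2)·(2.2) + (1.2)·(1.2) + (2.2)·(2.2)) / 4 = 26.8/4 = 6.7
  S[U,V] = ((-2.8)·(-0.8) + (-2.8)·(-2.8) + (2.2)·(2.2) + (1.2)·(4.2) + (2.2)·(-2.8)) / 4 = 13.8/4 = 3.45
  S[V,V] = ((-0.8)·(-0.8) + (-2.8)·(-2.8) + (2.2)·(2.2) + (4.2)·(4.2) + (-2.8)·(-2.8)) / 4 = 38.8/4 = 9.7

S is symmetric (S[j,i] = S[i,j]). Assembling:

S = [[6.7, 3.45],
 [3.45, 9.7]]


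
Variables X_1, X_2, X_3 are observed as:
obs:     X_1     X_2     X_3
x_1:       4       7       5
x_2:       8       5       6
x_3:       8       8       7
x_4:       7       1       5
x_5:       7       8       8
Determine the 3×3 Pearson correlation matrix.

Step 1 — column means:
  mean(X_1) = (4 + 8 + 8 + 7 + 7) / 5 = 34/5 = 6.8
  mean(X_2) = (7 + 5 + 8 + 1 + 8) / 5 = 29/5 = 5.8
  mean(X_3) = (5 + 6 + 7 + 5 + 8) / 5 = 31/5 = 6.2

Step 2 — sample variances and covariances s[i,j] = (1/(n-1)) · Σ_k (x_{k,i} - mean_i) · (x_{k,j} - mean_j), with n-1 = 4:
  s[X_1,X_1] = ((-2.8)·(-2.8) + (1.2)·(1.2) + (1.2)·(1.2) + (0.2)·(0.2) + (0.2)·(0.2)) / 4 = 10.8/4 = 2.7
  s[X_1,X_2] = ((-2.8)·(1.2) + (1.2)·(-0.8) + (1.2)·(2.2) + (0.2)·(-4.8) + (0.2)·(2.2)) / 4 = -2.2/4 = -0.55
  s[X_1,X_3] = ((-2.8)·(-1.2) + (1.2)·(-0.2) + (1.2)·(0.8) + (0.2)·(-1.2) + (0.2)·(1.8)) / 4 = 4.2/4 = 1.05
  s[X_2,X_2] = ((1.2)·(1.2) + (-0.8)·(-0.8) + (2.2)·(2.2) + (-4.8)·(-4.8) + (2.2)·(2.2)) / 4 = 34.8/4 = 8.7
  s[X_2,X_3] = ((1.2)·(-1.2) + (-0.8)·(-0.2) + (2.2)·(0.8) + (-4.8)·(-1.2) + (2.2)·(1.8)) / 4 = 10.2/4 = 2.55
  s[X_3,X_3] = ((-1.2)·(-1.2) + (-0.2)·(-0.2) + (0.8)·(0.8) + (-1.2)·(-1.2) + (1.8)·(1.8)) / 4 = 6.8/4 = 1.7
  Sample standard deviations s_i = √(s[i,i]):
  s(X_1) = √(2.7) = 1.6432
  s(X_2) = √(8.7) = 2.9496
  s(X_3) = √(1.7) = 1.3038

Step 3 — r_{ij} = s_{ij} / (s_i · s_j):
  r[X_1,X_1] = 1 (diagonal).
  r[X_1,X_2] = -0.55 / (1.6432 · 2.9496) = -0.55 / 4.8466 = -0.1135
  r[X_1,X_3] = 1.05 / (1.6432 · 1.3038) = 1.05 / 2.1424 = 0.4901
  r[X_2,X_2] = 1 (diagonal).
  r[X_2,X_3] = 2.55 / (2.9496 · 1.3038) = 2.55 / 3.8458 = 0.6631
  r[X_3,X_3] = 1 (diagonal).

R is symmetric with unit diagonal. Assembling:

R = [[1, -0.1135, 0.4901],
 [-0.1135, 1, 0.6631],
 [0.4901, 0.6631, 1]]


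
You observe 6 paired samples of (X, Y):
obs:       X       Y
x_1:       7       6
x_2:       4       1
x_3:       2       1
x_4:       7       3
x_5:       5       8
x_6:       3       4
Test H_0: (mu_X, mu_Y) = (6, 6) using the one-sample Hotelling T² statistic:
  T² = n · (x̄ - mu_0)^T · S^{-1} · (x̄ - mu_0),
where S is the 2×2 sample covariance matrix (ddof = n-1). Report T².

Step 1 — sample mean vector:
  mean(X) = (7 + 4 + 2 + 7 + 5 + 3) / 6 = 28/6 = 4.6667
  mean(Y) = (6 + 1 + 1 + 3 + 8 + 4) / 6 = 23/6 = 3.8333
  x̄ = (4.6667, 3.8333),  deviation x̄ - mu_0 = (4.6667, 3.8333) - (6, 6) = (-1.3333, -2.1667).

Step 2 — sample covariance matrix, S[i,j] = (1/(n-1)) · Σ_k (x_{k,i} - mean_i) · (x_{k,j} - mean_j), divisor n-1 = 5:
  S[X,X] = ((2.3333)·(2.3333) + (-0.6667)·(-0.6667) + (-2.6667)·(-2.6667) + (2.3333)·(2.3333) + (0.3333)·(0.3333) + (-1.6667)·(-1.6667)) / 5 = 21.3333/5 = 4.2667
  S[X,Y] = ((2.3333)·(2.1667) + (-0.6667)·(-2.8333) + (-2.6667)·(-2.8333) + (2.3333)·(-0.8333) + (0.3333)·(4.1667) + (-1.6667)·(0.1667)) / 5 = 13.6667/5 = 2.7333
  S[Y,Y] = ((2.1667)·(2.1667) + (-2.8333)·(-2.8333) + (-2.8333)·(-2.8333) + (-0.8333)·(-0.8333) + (4.1667)·(4.1667) + (0.1667)·(0.1667)) / 5 = 38.8333/5 = 7.7667
  S = [[4.2667, 2.7333],
 [2.7333, 7.7667]].

Step 3 — invert S. det(S) = 4.2667·7.7667 - (2.7333)² = 25.6667.
  S^{-1} = (1/det) · [[d, -b], [-b, a]] = [[0.3026, -0.1065],
 [-0.1065, 0.1662]].

Step 4 — quadratic form (x̄ - mu_0)^T · S^{-1} · (x̄ - mu_0):
  S^{-1} · (x̄ - mu_0) = (-0.1727, -0.2182),
  (x̄ - mu_0)^T · [...] = (-1.3333)·(-0.1727) + (-2.1667)·(-0.2182) = 0.703.

Step 5 — scale by n: T² = 6 · 0.703 = 4.2182.

T² ≈ 4.2182


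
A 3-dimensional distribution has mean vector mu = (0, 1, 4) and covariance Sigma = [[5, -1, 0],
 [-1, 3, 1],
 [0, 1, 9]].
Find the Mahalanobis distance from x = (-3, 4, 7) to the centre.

Step 1 — centre the observation: (x - mu) = (-3, 3, 3).

Step 2 — invert Sigma (cofactor / det for 3×3, or solve directly):
  Sigma^{-1} = [[0.2149, 0.0744, -0.0083],
 [0.0744, 0.3719, -0.0413],
 [-0.0083, -0.0413, 0.1157]].

Step 3 — form the quadratic (x - mu)^T · Sigma^{-1} · (x - mu):
  Sigma^{-1} · (x - mu) = (-0.4463, 0.7686, 0.2479).
  (x - mu)^T · [Sigma^{-1} · (x - mu)] = (-3)·(-0.4463) + (3)·(0.7686) + (3)·(0.2479) = 4.3884.

Step 4 — take square root: d = √(4.3884) ≈ 2.0949.

d(x, mu) = √(4.3884) ≈ 2.0949


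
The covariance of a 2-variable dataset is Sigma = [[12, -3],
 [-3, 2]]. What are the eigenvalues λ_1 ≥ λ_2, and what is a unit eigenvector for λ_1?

Step 1 — characteristic polynomial of 2×2 Sigma:
  det(Sigma - λI) = λ² - trace · λ + det = 0.
  trace = 12 + 2 = 14, det = 12·2 - (-3)² = 15.
Step 2 — discriminant:
  Δ = trace² - 4·det = 196 - 60 = 136.
Step 3 — eigenvalues:
  λ = (trace ± √Δ)/2 = (14 ± 11.6619)/2,
  λ_1 = 12.831,  λ_2 = 1.169.

Step 4 — unit eigenvector for λ_1: solve (Sigma - λ_1 I)v = 0. First row:
  (12 - 12.831)·v_x + (-3)·v_y = 0, i.e. (-0.831)·v_x + (-3)·v_y = 0,
  so v ∝ (b, λ_1 - a) = (-3, 0.831); multiply by -1 so the first entry is positive: u = (3, -0.831).
  ||u|| = √((3)² + (-0.831)²) = √(9.6905) ≈ 3.113,
  v_1 = u/||u|| ≈ (0.9637, -0.2669) (||v_1|| = 1).

λ_1 = 12.831,  λ_2 = 1.169;  v_1 ≈ (0.9637, -0.2669)


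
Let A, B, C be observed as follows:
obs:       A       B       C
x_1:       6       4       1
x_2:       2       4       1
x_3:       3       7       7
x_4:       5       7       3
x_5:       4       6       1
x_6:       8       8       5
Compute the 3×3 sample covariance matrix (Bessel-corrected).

Step 1 — column means:
  mean(A) = (6 + 2 + 3 + 5 + 4 + 8) / 6 = 28/6 = 4.6667
  mean(B) = (4 + 4 + 7 + 7 + 6 + 8) / 6 = 36/6 = 6
  mean(C) = (1 + 1 + 7 + 3 + 1 + 5) / 6 = 18/6 = 3

Step 2 — sample covariance S[i,j] = (1/(n-1)) · Σ_k (x_{k,i} - mean_i) · (x_{k,j} - mean_j), with n-1 = 5.
  S[A,A] = ((1.3333)·(1.3333) + (-2.6667)·(-2.6667) + (-1.6667)·(-1.6667) + (0.3333)·(0.3333) + (-0.6667)·(-0.6667) + (3.3333)·(3.3333)) / 5 = 23.3333/5 = 4.6667
  S[A,B] = ((1.3333)·(-2) + (-2.6667)·(-2) + (-1.6667)·(1) + (0.3333)·(1) + (-0.6667)·(0) + (3.3333)·(2)) / 5 = 8/5 = 1.6
  S[A,C] = ((1.3333)·(-2) + (-2.6667)·(-2) + (-1.6667)·(4) + (0.3333)·(0) + (-0.6667)·(-2) + (3.3333)·(2)) / 5 = 4/5 = 0.8
  S[B,B] = ((-2)·(-2) + (-2)·(-2) + (1)·(1) + (1)·(1) + (0)·(0) + (2)·(2)) / 5 = 14/5 = 2.8
  S[B,C] = ((-2)·(-2) + (-2)·(-2) + (1)·(4) + (1)·(0) + (0)·(-2) + (2)·(2)) / 5 = 16/5 = 3.2
  S[C,C] = ((-2)·(-2) + (-2)·(-2) + (4)·(4) + (0)·(0) + (-2)·(-2) + (2)·(2)) / 5 = 32/5 = 6.4

S is symmetric (S[j,i] = S[i,j]). Assembling:

S = [[4.6667, 1.6, 0.8],
 [1.6, 2.8, 3.2],
 [0.8, 3.2, 6.4]]
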